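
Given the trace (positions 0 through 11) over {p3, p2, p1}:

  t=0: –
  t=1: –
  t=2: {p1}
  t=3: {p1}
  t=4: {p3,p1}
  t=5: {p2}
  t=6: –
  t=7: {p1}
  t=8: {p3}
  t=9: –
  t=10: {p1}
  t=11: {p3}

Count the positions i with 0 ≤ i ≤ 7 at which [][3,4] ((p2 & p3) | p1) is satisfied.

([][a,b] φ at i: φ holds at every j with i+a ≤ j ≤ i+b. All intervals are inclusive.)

1

Evaluate at each i in [0,7]:
  i=0: ✓ (all of [3,4])
  i=1: ✗ (fails at j=5)
  i=2: ✗ (fails at j=5)
  i=3: ✗ (fails at j=6)
  i=4: ✗ (fails at j=8)
  i=5: ✗ (fails at j=8)
  i=6: ✗ (fails at j=9)
  i=7: ✗ (fails at j=11)
Positions where it holds: {0} → 1.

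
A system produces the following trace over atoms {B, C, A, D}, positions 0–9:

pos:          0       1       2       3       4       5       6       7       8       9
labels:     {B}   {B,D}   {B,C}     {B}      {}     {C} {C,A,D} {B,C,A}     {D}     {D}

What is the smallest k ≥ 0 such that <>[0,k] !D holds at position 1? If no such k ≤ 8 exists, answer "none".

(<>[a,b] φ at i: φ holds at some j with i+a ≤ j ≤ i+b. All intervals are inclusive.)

1

Scan j = 1,2,… for !D:
  j=1: fails
  j=2: holds
First hit at j=2, so smallest k = 2-1 = 1.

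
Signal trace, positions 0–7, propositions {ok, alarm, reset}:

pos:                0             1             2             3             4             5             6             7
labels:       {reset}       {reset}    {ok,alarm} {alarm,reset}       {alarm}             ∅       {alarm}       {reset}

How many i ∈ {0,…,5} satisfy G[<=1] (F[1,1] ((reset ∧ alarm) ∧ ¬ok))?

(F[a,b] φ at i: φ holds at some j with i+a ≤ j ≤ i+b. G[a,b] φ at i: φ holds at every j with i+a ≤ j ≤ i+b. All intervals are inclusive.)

Evaluate at each i in [0,5]:
  i=0: ✗ (fails at j=0)
  i=1: ✗ (fails at j=1)
  i=2: ✗ (fails at j=3)
  i=3: ✗ (fails at j=3)
  i=4: ✗ (fails at j=4)
  i=5: ✗ (fails at j=5)
Positions where it holds: {} → 0.

0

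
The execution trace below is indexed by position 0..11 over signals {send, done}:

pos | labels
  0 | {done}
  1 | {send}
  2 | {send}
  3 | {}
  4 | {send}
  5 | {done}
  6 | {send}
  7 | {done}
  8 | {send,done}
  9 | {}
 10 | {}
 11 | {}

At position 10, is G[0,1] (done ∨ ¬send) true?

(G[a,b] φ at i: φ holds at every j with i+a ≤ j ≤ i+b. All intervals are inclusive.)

Check (done ∨ ¬send) at every j in [10,11]:
  j=10: true
  j=11: true
All positions satisfy it → formula holds.

Yes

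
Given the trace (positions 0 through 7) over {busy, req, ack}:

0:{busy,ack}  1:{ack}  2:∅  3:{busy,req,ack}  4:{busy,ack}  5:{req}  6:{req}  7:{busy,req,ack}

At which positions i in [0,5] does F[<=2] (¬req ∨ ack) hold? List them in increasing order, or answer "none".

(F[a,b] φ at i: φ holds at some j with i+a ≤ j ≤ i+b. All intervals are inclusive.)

0, 1, 2, 3, 4, 5

Evaluate at each i in [0,5]:
  i=0: ✓ (witness j=0)
  i=1: ✓ (witness j=1)
  i=2: ✓ (witness j=2)
  i=3: ✓ (witness j=3)
  i=4: ✓ (witness j=4)
  i=5: ✓ (witness j=7)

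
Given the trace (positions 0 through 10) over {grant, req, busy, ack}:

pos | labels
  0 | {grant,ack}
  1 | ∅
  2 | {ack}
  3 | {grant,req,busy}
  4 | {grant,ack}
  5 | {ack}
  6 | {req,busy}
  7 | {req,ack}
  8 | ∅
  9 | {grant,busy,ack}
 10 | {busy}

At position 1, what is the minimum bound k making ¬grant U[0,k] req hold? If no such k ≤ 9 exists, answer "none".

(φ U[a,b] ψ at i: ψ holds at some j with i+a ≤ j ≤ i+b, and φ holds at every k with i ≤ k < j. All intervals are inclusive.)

2

Need earliest j ≥ 1 with req, and ¬grant at every k in [1,j-1].
  j=1: rhs fails.
  j=2: rhs fails.
  j=3: rhs holds; lhs holds on [1,2]. k = 2.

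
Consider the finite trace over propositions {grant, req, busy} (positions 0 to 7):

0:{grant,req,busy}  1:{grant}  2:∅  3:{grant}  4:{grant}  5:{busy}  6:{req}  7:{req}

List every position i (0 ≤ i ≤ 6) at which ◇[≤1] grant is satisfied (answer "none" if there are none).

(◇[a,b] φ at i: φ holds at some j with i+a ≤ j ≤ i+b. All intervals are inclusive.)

Evaluate at each i in [0,6]:
  i=0: ✓ (witness j=0)
  i=1: ✓ (witness j=1)
  i=2: ✓ (witness j=3)
  i=3: ✓ (witness j=3)
  i=4: ✓ (witness j=4)
  i=5: ✗ (none in [5,6])
  i=6: ✗ (none in [6,7])

0, 1, 2, 3, 4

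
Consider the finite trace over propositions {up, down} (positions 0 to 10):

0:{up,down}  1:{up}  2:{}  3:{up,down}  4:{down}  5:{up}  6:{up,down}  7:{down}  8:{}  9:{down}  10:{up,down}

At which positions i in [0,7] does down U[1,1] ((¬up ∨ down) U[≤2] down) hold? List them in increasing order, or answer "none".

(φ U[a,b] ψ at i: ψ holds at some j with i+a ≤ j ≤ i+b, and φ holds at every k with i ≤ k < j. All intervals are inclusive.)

3, 6, 7

Evaluate at each i in [0,7]:
  i=0: ✗ (no rhs in [1,1])
  i=1: ✗ (lhs fails at k=1 before rhs at j=2)
  i=2: ✗ (lhs fails at k=2 before rhs at j=3)
  i=3: ✓ (rhs at j=4; lhs holds on [3,3])
  i=4: ✗ (no rhs in [5,5])
  i=5: ✗ (lhs fails at k=5 before rhs at j=6)
  i=6: ✓ (rhs at j=7; lhs holds on [6,6])
  i=7: ✓ (rhs at j=8; lhs holds on [7,7])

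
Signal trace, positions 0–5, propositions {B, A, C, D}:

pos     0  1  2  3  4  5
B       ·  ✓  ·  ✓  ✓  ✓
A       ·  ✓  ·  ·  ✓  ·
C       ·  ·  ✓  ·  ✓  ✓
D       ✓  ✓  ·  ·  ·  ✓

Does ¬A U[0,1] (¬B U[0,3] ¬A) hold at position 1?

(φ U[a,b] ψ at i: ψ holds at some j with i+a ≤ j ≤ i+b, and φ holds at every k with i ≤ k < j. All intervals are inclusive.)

No

Need some j in [1,2] with (¬B U[0,3] ¬A), and ¬A at every k in [1,j-1].
  j=1: (¬B U[0,3] ¬A) — fails.
  j=2: (¬B U[0,3] ¬A) holds, but ¬A fails at k=1 → not this j.
No j in the window works → until fails.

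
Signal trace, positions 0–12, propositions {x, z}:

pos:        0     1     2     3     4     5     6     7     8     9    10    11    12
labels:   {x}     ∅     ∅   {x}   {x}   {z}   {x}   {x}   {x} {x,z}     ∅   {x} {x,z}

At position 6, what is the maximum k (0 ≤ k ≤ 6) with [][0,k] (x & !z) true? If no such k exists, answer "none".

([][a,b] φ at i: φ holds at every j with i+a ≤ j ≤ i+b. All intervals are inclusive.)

(x & !z) must hold from j=6 onward; find where it first fails.
  j=6: holds
  j=7: holds
  j=8: holds
  j=9: fails
Holds on [6,8], so largest k = 2.

2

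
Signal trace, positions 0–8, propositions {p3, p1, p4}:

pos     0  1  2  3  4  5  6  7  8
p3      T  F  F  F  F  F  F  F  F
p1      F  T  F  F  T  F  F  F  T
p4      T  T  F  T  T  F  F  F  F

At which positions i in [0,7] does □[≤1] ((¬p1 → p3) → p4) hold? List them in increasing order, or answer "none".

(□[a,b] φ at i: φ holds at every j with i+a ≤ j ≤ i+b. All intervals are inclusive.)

Evaluate at each i in [0,7]:
  i=0: ✓ (all of [0,1])
  i=1: ✓ (all of [1,2])
  i=2: ✓ (all of [2,3])
  i=3: ✓ (all of [3,4])
  i=4: ✓ (all of [4,5])
  i=5: ✓ (all of [5,6])
  i=6: ✓ (all of [6,7])
  i=7: ✗ (fails at j=8)

0, 1, 2, 3, 4, 5, 6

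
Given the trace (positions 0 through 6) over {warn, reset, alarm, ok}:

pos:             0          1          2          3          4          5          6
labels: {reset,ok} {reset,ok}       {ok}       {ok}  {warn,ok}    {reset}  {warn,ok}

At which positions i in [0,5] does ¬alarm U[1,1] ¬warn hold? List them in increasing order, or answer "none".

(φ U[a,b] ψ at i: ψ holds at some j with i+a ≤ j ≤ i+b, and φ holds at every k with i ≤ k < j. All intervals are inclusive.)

0, 1, 2, 4

Evaluate at each i in [0,5]:
  i=0: ✓ (rhs at j=1; lhs holds on [0,0])
  i=1: ✓ (rhs at j=2; lhs holds on [1,1])
  i=2: ✓ (rhs at j=3; lhs holds on [2,2])
  i=3: ✗ (no rhs in [4,4])
  i=4: ✓ (rhs at j=5; lhs holds on [4,4])
  i=5: ✗ (no rhs in [6,6])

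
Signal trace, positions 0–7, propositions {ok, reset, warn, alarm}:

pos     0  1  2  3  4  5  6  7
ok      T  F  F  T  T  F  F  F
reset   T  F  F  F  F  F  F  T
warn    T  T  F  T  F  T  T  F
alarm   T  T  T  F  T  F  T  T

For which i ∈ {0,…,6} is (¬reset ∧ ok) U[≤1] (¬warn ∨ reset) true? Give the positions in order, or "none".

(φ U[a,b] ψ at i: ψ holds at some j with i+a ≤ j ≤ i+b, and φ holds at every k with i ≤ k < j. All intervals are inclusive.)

Evaluate at each i in [0,6]:
  i=0: ✓ (rhs at j=0)
  i=1: ✗ (lhs fails at k=1 before rhs at j=2)
  i=2: ✓ (rhs at j=2)
  i=3: ✓ (rhs at j=4; lhs holds on [3,3])
  i=4: ✓ (rhs at j=4)
  i=5: ✗ (no rhs in [5,6])
  i=6: ✗ (lhs fails at k=6 before rhs at j=7)

0, 2, 3, 4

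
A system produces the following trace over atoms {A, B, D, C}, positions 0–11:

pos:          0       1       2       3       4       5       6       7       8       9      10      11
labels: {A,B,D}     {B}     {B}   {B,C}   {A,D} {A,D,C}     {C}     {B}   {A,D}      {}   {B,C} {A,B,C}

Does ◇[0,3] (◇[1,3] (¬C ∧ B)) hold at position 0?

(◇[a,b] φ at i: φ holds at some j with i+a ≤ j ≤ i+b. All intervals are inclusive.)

Yes

Check ◇[1,3] (¬C ∧ B) at each j in [0,3]:
  j=0: holds (witness at 1)
  j=1: holds (witness at 2)
  j=2: fails (none in [3,5])
  j=3: fails (none in [4,6])
Found at j=0 → formula holds.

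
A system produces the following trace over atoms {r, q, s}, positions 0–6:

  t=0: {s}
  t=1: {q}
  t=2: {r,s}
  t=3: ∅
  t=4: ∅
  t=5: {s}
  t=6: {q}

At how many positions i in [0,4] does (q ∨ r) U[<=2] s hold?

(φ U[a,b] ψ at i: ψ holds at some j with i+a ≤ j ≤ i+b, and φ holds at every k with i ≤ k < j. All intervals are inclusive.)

Evaluate at each i in [0,4]:
  i=0: ✓ (rhs at j=0)
  i=1: ✓ (rhs at j=2; lhs holds on [1,1])
  i=2: ✓ (rhs at j=2)
  i=3: ✗ (lhs fails at k=3 before rhs at j=5)
  i=4: ✗ (lhs fails at k=4 before rhs at j=5)
Positions where it holds: {0, 1, 2} → 3.

3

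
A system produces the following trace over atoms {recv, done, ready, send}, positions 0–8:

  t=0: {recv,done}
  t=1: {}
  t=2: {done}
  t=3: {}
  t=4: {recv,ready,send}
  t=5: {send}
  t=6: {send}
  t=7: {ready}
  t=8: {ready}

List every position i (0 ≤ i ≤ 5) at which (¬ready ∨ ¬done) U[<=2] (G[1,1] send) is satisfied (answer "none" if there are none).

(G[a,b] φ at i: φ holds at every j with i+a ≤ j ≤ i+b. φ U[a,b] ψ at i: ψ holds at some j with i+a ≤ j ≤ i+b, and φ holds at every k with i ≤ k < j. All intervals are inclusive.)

Evaluate at each i in [0,5]:
  i=0: ✗ (no rhs in [0,2])
  i=1: ✓ (rhs at j=3; lhs holds on [1,2])
  i=2: ✓ (rhs at j=3; lhs holds on [2,2])
  i=3: ✓ (rhs at j=3)
  i=4: ✓ (rhs at j=4)
  i=5: ✓ (rhs at j=5)

1, 2, 3, 4, 5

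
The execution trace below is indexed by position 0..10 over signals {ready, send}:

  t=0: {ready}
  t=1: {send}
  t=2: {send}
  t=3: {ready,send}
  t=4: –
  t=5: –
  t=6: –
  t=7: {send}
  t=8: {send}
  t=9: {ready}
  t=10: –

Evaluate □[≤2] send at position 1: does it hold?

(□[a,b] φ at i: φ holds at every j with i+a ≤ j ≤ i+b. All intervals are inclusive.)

True

Check send at every j in [1,3]:
  j=1: true
  j=2: true
  j=3: true
All positions satisfy it → formula holds.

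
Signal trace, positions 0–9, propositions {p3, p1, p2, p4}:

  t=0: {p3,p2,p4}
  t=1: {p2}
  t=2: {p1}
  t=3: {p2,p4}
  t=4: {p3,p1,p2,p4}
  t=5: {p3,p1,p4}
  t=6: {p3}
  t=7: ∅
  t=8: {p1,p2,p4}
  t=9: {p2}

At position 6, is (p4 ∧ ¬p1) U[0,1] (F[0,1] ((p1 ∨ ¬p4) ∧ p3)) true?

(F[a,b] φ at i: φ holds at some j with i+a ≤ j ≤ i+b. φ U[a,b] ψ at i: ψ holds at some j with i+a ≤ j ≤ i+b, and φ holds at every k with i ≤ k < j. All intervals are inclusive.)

True

Need some j in [6,7] with F[0,1] ((p1 ∨ ¬p4) ∧ p3), and (p4 ∧ ¬p1) at every k in [6,j-1].
  j=6: F[0,1] ((p1 ∨ ¬p4) ∧ p3) holds; no prefix to check → satisfied.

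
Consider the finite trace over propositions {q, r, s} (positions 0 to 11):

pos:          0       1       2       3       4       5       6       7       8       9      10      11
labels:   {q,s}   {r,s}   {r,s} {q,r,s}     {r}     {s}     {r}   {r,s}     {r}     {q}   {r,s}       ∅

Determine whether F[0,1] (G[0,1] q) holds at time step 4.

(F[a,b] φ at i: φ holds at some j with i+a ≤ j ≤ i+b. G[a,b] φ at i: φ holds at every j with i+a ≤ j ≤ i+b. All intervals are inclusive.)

Check G[0,1] q at each j in [4,5]:
  j=4: fails at 4
  j=5: fails at 5
No position in the window satisfies it → formula fails.

False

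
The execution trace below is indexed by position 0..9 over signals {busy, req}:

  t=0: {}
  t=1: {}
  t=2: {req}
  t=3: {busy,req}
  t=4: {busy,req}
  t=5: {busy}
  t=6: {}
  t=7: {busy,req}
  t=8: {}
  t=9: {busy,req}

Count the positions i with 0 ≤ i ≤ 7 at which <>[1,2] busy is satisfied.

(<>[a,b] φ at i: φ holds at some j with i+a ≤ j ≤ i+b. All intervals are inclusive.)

7

Evaluate at each i in [0,7]:
  i=0: ✗ (none in [1,2])
  i=1: ✓ (witness j=3)
  i=2: ✓ (witness j=3)
  i=3: ✓ (witness j=4)
  i=4: ✓ (witness j=5)
  i=5: ✓ (witness j=7)
  i=6: ✓ (witness j=7)
  i=7: ✓ (witness j=9)
Positions where it holds: {1, 2, 3, 4, 5, 6, 7} → 7.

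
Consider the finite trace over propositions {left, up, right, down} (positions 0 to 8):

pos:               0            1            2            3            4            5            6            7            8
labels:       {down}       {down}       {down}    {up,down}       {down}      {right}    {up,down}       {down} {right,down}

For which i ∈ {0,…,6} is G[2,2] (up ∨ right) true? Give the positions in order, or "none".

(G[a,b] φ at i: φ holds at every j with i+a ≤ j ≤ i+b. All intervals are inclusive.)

Evaluate at each i in [0,6]:
  i=0: ✗ (fails at j=2)
  i=1: ✓ (all of [3,3])
  i=2: ✗ (fails at j=4)
  i=3: ✓ (all of [5,5])
  i=4: ✓ (all of [6,6])
  i=5: ✗ (fails at j=7)
  i=6: ✓ (all of [8,8])

1, 3, 4, 6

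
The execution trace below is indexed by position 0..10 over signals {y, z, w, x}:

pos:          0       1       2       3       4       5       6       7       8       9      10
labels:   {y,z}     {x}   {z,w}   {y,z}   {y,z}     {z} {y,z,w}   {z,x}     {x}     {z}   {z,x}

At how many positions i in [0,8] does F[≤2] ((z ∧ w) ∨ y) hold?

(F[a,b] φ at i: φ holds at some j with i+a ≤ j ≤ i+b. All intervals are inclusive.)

7

Evaluate at each i in [0,8]:
  i=0: ✓ (witness j=0)
  i=1: ✓ (witness j=2)
  i=2: ✓ (witness j=2)
  i=3: ✓ (witness j=3)
  i=4: ✓ (witness j=4)
  i=5: ✓ (witness j=6)
  i=6: ✓ (witness j=6)
  i=7: ✗ (none in [7,9])
  i=8: ✗ (none in [8,10])
Positions where it holds: {0, 1, 2, 3, 4, 5, 6} → 7.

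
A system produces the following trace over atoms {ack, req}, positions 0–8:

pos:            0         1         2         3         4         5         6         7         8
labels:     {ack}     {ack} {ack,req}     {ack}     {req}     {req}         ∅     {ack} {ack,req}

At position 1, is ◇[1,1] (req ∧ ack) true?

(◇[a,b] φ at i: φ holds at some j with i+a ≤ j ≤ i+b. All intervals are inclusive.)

Holds

Check (req ∧ ack) at each j in [2,2]:
  j=2: true
Found at j=2 → formula holds.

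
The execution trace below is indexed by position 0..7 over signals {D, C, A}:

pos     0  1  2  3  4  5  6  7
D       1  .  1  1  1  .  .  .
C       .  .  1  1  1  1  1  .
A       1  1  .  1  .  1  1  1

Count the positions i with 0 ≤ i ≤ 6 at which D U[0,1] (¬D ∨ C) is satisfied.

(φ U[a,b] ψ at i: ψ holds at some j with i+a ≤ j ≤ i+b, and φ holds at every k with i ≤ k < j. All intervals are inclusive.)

7

Evaluate at each i in [0,6]:
  i=0: ✓ (rhs at j=1; lhs holds on [0,0])
  i=1: ✓ (rhs at j=1)
  i=2: ✓ (rhs at j=2)
  i=3: ✓ (rhs at j=3)
  i=4: ✓ (rhs at j=4)
  i=5: ✓ (rhs at j=5)
  i=6: ✓ (rhs at j=6)
Positions where it holds: {0, 1, 2, 3, 4, 5, 6} → 7.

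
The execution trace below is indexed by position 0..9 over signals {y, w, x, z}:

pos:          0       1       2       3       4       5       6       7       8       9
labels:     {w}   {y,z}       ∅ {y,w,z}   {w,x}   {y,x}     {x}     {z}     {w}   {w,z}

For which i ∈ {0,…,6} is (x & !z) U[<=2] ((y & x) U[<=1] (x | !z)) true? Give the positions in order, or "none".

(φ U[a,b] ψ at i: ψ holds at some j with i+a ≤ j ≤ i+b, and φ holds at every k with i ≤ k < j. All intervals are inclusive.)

Evaluate at each i in [0,6]:
  i=0: ✓ (rhs at j=0)
  i=1: ✗ (lhs fails at k=1 before rhs at j=2)
  i=2: ✓ (rhs at j=2)
  i=3: ✗ (lhs fails at k=3 before rhs at j=4)
  i=4: ✓ (rhs at j=4)
  i=5: ✓ (rhs at j=5)
  i=6: ✓ (rhs at j=6)

0, 2, 4, 5, 6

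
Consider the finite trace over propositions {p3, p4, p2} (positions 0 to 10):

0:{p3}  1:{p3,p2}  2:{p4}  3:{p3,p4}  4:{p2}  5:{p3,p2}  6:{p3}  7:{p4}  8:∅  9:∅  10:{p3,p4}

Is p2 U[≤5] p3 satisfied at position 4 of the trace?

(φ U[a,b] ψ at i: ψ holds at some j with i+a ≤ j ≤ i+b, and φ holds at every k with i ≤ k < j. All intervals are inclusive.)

Need some j in [4,9] with p3, and p2 at every k in [4,j-1].
  j=4: p3 false.
  j=5: p3 holds; p2 holds at every k in [4,4] → satisfied.

Holds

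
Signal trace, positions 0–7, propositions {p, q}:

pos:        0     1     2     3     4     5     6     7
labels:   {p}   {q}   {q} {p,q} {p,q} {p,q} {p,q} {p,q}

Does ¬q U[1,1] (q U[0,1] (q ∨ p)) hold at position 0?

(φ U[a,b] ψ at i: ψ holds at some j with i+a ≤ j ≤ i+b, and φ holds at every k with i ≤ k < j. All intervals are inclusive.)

Yes

Need some j in [1,1] with (q U[0,1] (q ∨ p)), and ¬q at every k in [0,j-1].
  j=1: (q U[0,1] (q ∨ p)) holds; ¬q holds at every k in [0,0] → satisfied.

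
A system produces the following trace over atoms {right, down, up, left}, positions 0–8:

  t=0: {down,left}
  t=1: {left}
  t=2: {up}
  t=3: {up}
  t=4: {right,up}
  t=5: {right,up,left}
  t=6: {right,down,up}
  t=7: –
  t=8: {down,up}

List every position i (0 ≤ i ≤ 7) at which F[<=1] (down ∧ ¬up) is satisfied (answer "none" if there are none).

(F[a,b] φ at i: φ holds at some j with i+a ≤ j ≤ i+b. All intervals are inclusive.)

Evaluate at each i in [0,7]:
  i=0: ✓ (witness j=0)
  i=1: ✗ (none in [1,2])
  i=2: ✗ (none in [2,3])
  i=3: ✗ (none in [3,4])
  i=4: ✗ (none in [4,5])
  i=5: ✗ (none in [5,6])
  i=6: ✗ (none in [6,7])
  i=7: ✗ (none in [7,8])

0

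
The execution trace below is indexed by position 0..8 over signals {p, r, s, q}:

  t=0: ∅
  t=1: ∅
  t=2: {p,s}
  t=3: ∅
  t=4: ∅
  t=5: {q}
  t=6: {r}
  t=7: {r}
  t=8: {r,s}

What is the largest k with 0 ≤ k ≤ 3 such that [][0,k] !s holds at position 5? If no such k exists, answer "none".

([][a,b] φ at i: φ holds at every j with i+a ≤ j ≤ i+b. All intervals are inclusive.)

2

!s must hold from j=5 onward; find where it first fails.
  j=5: holds
  j=6: holds
  j=7: holds
  j=8: fails
Holds on [5,7], so largest k = 2.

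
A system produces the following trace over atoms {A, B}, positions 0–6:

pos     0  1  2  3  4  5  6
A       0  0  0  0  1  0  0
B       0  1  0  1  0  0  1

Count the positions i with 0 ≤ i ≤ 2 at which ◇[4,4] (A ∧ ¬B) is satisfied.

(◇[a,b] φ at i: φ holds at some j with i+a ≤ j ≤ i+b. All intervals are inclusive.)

1

Evaluate at each i in [0,2]:
  i=0: ✓ (witness j=4)
  i=1: ✗ (none in [5,5])
  i=2: ✗ (none in [6,6])
Positions where it holds: {0} → 1.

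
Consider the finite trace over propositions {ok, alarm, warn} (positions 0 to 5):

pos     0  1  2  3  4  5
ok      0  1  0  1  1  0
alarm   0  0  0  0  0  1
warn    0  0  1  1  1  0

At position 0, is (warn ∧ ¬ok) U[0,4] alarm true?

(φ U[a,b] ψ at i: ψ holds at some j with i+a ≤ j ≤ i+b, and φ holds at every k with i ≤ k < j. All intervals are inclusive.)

False

Need some j in [0,4] with alarm, and (warn ∧ ¬ok) at every k in [0,j-1].
  j=0: alarm false.
  j=1: alarm false.
  j=2: alarm false.
  j=3: alarm false.
  j=4: alarm false.
No j in the window works → until fails.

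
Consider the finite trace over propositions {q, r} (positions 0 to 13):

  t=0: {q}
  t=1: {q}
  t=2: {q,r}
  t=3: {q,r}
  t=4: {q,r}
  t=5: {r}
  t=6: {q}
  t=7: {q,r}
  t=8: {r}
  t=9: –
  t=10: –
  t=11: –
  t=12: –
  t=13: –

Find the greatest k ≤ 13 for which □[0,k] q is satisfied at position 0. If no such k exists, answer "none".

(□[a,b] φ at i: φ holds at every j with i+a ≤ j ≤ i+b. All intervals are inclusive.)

q must hold from j=0 onward; find where it first fails.
  j=0: holds
  j=1: holds
  j=2: holds
  j=3: holds
  j=4: holds
  j=5: fails
Holds on [0,4], so largest k = 4.

4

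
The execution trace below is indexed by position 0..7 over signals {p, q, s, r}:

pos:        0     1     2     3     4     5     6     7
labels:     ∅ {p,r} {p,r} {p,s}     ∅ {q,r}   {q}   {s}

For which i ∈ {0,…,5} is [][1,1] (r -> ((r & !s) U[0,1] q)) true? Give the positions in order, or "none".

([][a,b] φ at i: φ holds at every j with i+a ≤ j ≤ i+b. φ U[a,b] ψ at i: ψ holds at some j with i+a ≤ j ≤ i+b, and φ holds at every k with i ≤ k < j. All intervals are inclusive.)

Evaluate at each i in [0,5]:
  i=0: ✗ (fails at j=1)
  i=1: ✗ (fails at j=2)
  i=2: ✓ (all of [3,3])
  i=3: ✓ (all of [4,4])
  i=4: ✓ (all of [5,5])
  i=5: ✓ (all of [6,6])

2, 3, 4, 5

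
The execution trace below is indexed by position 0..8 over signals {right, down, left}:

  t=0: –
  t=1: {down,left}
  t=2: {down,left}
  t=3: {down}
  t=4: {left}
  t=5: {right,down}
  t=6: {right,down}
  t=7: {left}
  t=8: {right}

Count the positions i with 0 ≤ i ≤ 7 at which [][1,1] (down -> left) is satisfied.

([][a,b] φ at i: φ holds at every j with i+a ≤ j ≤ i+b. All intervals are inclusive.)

5

Evaluate at each i in [0,7]:
  i=0: ✓ (all of [1,1])
  i=1: ✓ (all of [2,2])
  i=2: ✗ (fails at j=3)
  i=3: ✓ (all of [4,4])
  i=4: ✗ (fails at j=5)
  i=5: ✗ (fails at j=6)
  i=6: ✓ (all of [7,7])
  i=7: ✓ (all of [8,8])
Positions where it holds: {0, 1, 3, 6, 7} → 5.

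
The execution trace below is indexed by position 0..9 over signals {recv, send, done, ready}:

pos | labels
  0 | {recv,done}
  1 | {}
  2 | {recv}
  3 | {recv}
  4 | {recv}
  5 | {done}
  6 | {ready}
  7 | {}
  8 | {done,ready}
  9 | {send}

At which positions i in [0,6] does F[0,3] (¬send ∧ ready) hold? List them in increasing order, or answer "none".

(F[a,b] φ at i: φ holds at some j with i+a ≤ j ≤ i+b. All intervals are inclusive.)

3, 4, 5, 6

Evaluate at each i in [0,6]:
  i=0: ✗ (none in [0,3])
  i=1: ✗ (none in [1,4])
  i=2: ✗ (none in [2,5])
  i=3: ✓ (witness j=6)
  i=4: ✓ (witness j=6)
  i=5: ✓ (witness j=6)
  i=6: ✓ (witness j=6)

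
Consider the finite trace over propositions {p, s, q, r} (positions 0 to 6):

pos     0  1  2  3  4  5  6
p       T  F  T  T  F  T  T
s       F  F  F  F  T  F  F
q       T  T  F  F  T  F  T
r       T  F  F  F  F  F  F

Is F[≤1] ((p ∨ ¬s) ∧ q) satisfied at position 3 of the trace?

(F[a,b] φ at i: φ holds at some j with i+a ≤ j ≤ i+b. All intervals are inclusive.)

No

Check ((p ∨ ¬s) ∧ q) at each j in [3,4]:
  j=3: false
  j=4: false
No position in the window satisfies it → formula fails.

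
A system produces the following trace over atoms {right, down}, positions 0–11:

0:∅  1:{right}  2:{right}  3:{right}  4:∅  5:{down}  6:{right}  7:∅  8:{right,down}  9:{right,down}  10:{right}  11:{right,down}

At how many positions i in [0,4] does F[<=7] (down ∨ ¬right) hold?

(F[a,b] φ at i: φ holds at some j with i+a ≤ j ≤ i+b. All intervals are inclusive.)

Evaluate at each i in [0,4]:
  i=0: ✓ (witness j=0)
  i=1: ✓ (witness j=4)
  i=2: ✓ (witness j=4)
  i=3: ✓ (witness j=4)
  i=4: ✓ (witness j=4)
Positions where it holds: {0, 1, 2, 3, 4} → 5.

5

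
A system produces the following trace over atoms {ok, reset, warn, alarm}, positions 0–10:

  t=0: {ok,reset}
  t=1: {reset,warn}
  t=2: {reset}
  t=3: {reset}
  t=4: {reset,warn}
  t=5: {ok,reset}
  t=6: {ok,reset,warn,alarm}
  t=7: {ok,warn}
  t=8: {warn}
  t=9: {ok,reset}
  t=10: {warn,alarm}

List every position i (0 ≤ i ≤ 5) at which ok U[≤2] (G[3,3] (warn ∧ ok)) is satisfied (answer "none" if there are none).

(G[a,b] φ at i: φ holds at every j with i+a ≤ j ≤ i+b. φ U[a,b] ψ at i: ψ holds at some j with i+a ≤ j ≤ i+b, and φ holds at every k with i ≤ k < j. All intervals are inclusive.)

Evaluate at each i in [0,5]:
  i=0: ✗ (no rhs in [0,2])
  i=1: ✗ (lhs fails at k=1 before rhs at j=3)
  i=2: ✗ (lhs fails at k=2 before rhs at j=3)
  i=3: ✓ (rhs at j=3)
  i=4: ✓ (rhs at j=4)
  i=5: ✗ (no rhs in [5,7])

3, 4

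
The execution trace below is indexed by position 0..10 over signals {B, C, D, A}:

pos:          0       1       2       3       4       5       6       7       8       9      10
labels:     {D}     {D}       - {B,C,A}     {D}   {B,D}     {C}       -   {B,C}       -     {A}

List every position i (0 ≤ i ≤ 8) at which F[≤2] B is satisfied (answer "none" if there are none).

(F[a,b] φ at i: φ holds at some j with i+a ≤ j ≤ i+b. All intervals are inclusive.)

Evaluate at each i in [0,8]:
  i=0: ✗ (none in [0,2])
  i=1: ✓ (witness j=3)
  i=2: ✓ (witness j=3)
  i=3: ✓ (witness j=3)
  i=4: ✓ (witness j=5)
  i=5: ✓ (witness j=5)
  i=6: ✓ (witness j=8)
  i=7: ✓ (witness j=8)
  i=8: ✓ (witness j=8)

1, 2, 3, 4, 5, 6, 7, 8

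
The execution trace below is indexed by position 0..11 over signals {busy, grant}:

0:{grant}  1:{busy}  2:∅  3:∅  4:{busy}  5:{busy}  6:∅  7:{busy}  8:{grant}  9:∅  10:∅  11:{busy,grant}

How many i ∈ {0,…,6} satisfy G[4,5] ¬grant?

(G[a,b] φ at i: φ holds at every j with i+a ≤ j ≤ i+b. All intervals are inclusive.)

4

Evaluate at each i in [0,6]:
  i=0: ✓ (all of [4,5])
  i=1: ✓ (all of [5,6])
  i=2: ✓ (all of [6,7])
  i=3: ✗ (fails at j=8)
  i=4: ✗ (fails at j=8)
  i=5: ✓ (all of [9,10])
  i=6: ✗ (fails at j=11)
Positions where it holds: {0, 1, 2, 5} → 4.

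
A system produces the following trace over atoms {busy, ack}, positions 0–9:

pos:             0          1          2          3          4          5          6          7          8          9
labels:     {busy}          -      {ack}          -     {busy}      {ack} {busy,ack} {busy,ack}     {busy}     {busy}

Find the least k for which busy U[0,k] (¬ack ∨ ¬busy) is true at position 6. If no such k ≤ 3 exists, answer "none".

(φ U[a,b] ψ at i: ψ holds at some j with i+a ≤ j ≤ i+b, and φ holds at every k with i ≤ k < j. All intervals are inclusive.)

2

Need earliest j ≥ 6 with (¬ack ∨ ¬busy), and busy at every k in [6,j-1].
  j=6: rhs fails.
  j=7: rhs fails.
  j=8: rhs holds; lhs holds on [6,7]. k = 2.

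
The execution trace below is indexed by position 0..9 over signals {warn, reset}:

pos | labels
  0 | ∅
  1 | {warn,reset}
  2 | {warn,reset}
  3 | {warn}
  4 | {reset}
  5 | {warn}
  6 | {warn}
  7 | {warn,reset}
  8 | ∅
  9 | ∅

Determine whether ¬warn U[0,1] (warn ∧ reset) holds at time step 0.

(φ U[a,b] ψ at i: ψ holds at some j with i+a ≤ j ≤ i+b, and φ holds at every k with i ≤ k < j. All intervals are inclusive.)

Holds

Need some j in [0,1] with (warn ∧ reset), and ¬warn at every k in [0,j-1].
  j=0: (warn ∧ reset) false.
  j=1: (warn ∧ reset) holds; ¬warn holds at every k in [0,0] → satisfied.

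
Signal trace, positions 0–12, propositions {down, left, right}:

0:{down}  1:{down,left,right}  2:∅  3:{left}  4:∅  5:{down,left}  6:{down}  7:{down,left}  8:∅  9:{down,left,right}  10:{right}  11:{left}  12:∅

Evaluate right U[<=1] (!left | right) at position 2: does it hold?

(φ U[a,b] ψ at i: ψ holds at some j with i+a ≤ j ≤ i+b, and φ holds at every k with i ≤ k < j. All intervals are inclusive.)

Need some j in [2,3] with (!left | right), and right at every k in [2,j-1].
  j=2: (!left | right) holds; no prefix to check → satisfied.

Holds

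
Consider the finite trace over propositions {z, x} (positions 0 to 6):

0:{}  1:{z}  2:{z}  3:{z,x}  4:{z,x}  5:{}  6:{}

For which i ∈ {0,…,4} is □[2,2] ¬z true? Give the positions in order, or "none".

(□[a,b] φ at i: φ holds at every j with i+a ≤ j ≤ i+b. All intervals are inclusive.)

3, 4

Evaluate at each i in [0,4]:
  i=0: ✗ (fails at j=2)
  i=1: ✗ (fails at j=3)
  i=2: ✗ (fails at j=4)
  i=3: ✓ (all of [5,5])
  i=4: ✓ (all of [6,6])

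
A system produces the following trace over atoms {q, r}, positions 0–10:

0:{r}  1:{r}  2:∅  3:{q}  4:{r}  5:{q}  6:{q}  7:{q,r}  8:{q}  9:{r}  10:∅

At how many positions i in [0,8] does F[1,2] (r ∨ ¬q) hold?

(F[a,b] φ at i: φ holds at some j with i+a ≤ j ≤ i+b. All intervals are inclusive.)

8

Evaluate at each i in [0,8]:
  i=0: ✓ (witness j=1)
  i=1: ✓ (witness j=2)
  i=2: ✓ (witness j=4)
  i=3: ✓ (witness j=4)
  i=4: ✗ (none in [5,6])
  i=5: ✓ (witness j=7)
  i=6: ✓ (witness j=7)
  i=7: ✓ (witness j=9)
  i=8: ✓ (witness j=9)
Positions where it holds: {0, 1, 2, 3, 5, 6, 7, 8} → 8.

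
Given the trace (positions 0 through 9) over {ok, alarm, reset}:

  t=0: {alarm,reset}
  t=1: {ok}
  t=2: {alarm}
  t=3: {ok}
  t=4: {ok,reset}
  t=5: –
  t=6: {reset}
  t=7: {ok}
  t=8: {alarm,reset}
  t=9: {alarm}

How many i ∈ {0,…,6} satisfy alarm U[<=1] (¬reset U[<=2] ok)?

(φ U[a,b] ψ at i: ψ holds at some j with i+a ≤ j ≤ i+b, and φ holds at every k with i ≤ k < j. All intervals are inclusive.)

Evaluate at each i in [0,6]:
  i=0: ✓ (rhs at j=1; lhs holds on [0,0])
  i=1: ✓ (rhs at j=1)
  i=2: ✓ (rhs at j=2)
  i=3: ✓ (rhs at j=3)
  i=4: ✓ (rhs at j=4)
  i=5: ✗ (no rhs in [5,6])
  i=6: ✗ (lhs fails at k=6 before rhs at j=7)
Positions where it holds: {0, 1, 2, 3, 4} → 5.

5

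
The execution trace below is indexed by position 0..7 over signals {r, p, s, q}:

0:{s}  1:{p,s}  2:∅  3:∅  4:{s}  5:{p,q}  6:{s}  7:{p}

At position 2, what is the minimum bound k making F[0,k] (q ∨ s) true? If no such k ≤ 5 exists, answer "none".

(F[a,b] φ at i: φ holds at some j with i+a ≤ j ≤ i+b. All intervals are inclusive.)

Scan j = 2,3,… for (q ∨ s):
  j=2: fails
  j=3: fails
  j=4: holds
First hit at j=4, so smallest k = 4-2 = 2.

2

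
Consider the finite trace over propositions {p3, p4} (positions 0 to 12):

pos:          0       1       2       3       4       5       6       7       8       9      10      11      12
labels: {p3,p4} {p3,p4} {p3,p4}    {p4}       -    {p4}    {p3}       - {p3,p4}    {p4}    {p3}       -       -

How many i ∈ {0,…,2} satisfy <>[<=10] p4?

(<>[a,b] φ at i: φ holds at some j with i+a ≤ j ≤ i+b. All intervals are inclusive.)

Evaluate at each i in [0,2]:
  i=0: ✓ (witness j=0)
  i=1: ✓ (witness j=1)
  i=2: ✓ (witness j=2)
Positions where it holds: {0, 1, 2} → 3.

3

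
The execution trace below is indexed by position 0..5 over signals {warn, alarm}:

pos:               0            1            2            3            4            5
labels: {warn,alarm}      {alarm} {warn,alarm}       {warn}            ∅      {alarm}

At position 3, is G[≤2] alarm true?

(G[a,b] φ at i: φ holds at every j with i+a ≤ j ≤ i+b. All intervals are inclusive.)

No

Check alarm at every j in [3,5]:
  j=3: false
  j=4: false
  j=5: true
Fails at j=3 → formula fails.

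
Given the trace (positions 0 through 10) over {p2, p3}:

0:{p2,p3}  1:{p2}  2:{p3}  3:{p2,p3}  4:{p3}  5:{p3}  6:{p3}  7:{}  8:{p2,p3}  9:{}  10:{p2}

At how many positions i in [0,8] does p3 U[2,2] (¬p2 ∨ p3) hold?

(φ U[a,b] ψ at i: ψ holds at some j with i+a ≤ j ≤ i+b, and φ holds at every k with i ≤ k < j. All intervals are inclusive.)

Evaluate at each i in [0,8]:
  i=0: ✗ (lhs fails at k=1 before rhs at j=2)
  i=1: ✗ (lhs fails at k=1 before rhs at j=3)
  i=2: ✓ (rhs at j=4; lhs holds on [2,3])
  i=3: ✓ (rhs at j=5; lhs holds on [3,4])
  i=4: ✓ (rhs at j=6; lhs holds on [4,5])
  i=5: ✓ (rhs at j=7; lhs holds on [5,6])
  i=6: ✗ (lhs fails at k=7 before rhs at j=8)
  i=7: ✗ (lhs fails at k=7 before rhs at j=9)
  i=8: ✗ (no rhs in [10,10])
Positions where it holds: {2, 3, 4, 5} → 4.

4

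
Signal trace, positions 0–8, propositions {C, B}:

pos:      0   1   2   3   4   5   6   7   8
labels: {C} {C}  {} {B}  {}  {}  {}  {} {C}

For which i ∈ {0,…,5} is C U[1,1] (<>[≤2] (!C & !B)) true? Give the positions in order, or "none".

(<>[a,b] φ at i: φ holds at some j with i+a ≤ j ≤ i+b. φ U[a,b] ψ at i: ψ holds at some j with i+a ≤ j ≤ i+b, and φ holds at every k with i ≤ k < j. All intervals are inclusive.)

Evaluate at each i in [0,5]:
  i=0: ✓ (rhs at j=1; lhs holds on [0,0])
  i=1: ✓ (rhs at j=2; lhs holds on [1,1])
  i=2: ✗ (lhs fails at k=2 before rhs at j=3)
  i=3: ✗ (lhs fails at k=3 before rhs at j=4)
  i=4: ✗ (lhs fails at k=4 before rhs at j=5)
  i=5: ✗ (lhs fails at k=5 before rhs at j=6)

0, 1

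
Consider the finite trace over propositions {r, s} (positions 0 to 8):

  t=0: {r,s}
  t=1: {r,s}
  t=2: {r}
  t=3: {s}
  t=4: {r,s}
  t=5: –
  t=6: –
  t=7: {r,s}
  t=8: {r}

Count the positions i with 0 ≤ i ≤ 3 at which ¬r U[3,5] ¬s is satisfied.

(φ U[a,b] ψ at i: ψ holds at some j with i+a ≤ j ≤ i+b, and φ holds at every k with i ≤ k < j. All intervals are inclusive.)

0

Evaluate at each i in [0,3]:
  i=0: ✗ (lhs fails at k=0 before rhs at j=5)
  i=1: ✗ (lhs fails at k=1 before rhs at j=5)
  i=2: ✗ (lhs fails at k=2 before rhs at j=5)
  i=3: ✗ (lhs fails at k=4 before rhs at j=6)
Positions where it holds: {} → 0.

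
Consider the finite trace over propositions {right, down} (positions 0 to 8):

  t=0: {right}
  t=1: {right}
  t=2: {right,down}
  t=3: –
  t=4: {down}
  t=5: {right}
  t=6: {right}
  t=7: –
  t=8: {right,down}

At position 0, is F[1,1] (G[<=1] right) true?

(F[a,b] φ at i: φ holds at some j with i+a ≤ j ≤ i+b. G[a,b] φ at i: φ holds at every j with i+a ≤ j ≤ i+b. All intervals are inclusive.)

Check G[<=1] right at each j in [1,1]:
  j=1: holds on [1,2]
Found at j=1 → formula holds.

Holds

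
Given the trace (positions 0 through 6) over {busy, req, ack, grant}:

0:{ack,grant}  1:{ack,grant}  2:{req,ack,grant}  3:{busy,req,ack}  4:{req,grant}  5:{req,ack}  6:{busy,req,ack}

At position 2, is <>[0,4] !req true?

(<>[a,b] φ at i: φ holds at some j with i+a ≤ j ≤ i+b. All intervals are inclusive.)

No

Check !req at each j in [2,6]:
  j=2: false
  j=3: false
  j=4: false
  j=5: false
  j=6: false
No position in the window satisfies it → formula fails.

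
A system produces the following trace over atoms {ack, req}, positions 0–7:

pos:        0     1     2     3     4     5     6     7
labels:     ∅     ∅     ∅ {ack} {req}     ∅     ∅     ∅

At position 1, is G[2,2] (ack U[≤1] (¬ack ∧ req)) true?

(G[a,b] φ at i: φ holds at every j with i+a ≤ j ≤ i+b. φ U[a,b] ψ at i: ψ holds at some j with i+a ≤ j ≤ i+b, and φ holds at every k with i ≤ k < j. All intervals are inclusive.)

Yes

Check (ack U[≤1] (¬ack ∧ req)) at every j in [3,3]:
  j=3: holds
All positions satisfy it → formula holds.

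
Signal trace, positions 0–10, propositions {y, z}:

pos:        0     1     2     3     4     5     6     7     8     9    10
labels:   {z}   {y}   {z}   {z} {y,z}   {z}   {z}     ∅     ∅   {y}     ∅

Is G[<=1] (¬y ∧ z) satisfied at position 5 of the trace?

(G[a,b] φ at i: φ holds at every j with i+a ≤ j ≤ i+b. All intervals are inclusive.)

Check (¬y ∧ z) at every j in [5,6]:
  j=5: true
  j=6: true
All positions satisfy it → formula holds.

True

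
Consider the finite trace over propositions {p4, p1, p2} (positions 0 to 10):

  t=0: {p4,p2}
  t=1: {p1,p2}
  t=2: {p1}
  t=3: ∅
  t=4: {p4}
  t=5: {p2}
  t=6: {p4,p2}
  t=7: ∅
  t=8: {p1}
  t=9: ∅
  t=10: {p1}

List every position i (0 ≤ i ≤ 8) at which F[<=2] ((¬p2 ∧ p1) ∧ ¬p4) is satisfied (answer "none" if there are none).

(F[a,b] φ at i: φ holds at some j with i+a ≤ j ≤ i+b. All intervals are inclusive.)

0, 1, 2, 6, 7, 8

Evaluate at each i in [0,8]:
  i=0: ✓ (witness j=2)
  i=1: ✓ (witness j=2)
  i=2: ✓ (witness j=2)
  i=3: ✗ (none in [3,5])
  i=4: ✗ (none in [4,6])
  i=5: ✗ (none in [5,7])
  i=6: ✓ (witness j=8)
  i=7: ✓ (witness j=8)
  i=8: ✓ (witness j=8)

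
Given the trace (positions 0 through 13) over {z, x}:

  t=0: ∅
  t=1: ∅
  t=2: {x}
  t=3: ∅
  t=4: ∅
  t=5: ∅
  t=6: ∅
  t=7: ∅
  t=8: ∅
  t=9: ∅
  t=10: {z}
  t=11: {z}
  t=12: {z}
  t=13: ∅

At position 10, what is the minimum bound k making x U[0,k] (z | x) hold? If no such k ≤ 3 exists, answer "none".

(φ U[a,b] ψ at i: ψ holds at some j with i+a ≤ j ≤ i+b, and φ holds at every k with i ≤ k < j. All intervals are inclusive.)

0

Need earliest j ≥ 10 with (z | x), and x at every k in [10,j-1].
  j=10: rhs holds (empty prefix). k = 0.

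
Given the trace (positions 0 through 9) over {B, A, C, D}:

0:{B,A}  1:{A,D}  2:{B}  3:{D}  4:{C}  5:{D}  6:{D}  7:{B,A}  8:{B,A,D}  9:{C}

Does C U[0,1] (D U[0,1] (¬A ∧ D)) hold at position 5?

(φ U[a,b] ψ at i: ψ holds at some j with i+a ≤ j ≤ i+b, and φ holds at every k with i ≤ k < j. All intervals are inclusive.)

Need some j in [5,6] with (D U[0,1] (¬A ∧ D)), and C at every k in [5,j-1].
  j=5: (D U[0,1] (¬A ∧ D)) holds; no prefix to check → satisfied.

True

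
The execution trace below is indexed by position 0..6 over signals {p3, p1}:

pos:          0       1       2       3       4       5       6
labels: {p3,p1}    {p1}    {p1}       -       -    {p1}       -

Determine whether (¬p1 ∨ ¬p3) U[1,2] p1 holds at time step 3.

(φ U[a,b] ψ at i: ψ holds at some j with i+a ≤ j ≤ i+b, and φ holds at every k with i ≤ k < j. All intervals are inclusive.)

Yes

Need some j in [4,5] with p1, and (¬p1 ∨ ¬p3) at every k in [3,j-1].
  j=4: p1 false.
  j=5: p1 holds; (¬p1 ∨ ¬p3) holds at every k in [3,4] → satisfied.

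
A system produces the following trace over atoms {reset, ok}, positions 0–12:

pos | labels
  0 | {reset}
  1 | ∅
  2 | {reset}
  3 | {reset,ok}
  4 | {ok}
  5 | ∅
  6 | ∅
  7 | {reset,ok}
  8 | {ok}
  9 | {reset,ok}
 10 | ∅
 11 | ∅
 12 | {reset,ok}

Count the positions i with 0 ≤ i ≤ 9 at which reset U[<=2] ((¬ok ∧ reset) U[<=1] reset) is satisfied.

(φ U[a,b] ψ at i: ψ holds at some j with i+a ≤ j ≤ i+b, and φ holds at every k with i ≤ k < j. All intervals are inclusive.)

5

Evaluate at each i in [0,9]:
  i=0: ✓ (rhs at j=0)
  i=1: ✗ (lhs fails at k=1 before rhs at j=2)
  i=2: ✓ (rhs at j=2)
  i=3: ✓ (rhs at j=3)
  i=4: ✗ (no rhs in [4,6])
  i=5: ✗ (lhs fails at k=5 before rhs at j=7)
  i=6: ✗ (lhs fails at k=6 before rhs at j=7)
  i=7: ✓ (rhs at j=7)
  i=8: ✗ (lhs fails at k=8 before rhs at j=9)
  i=9: ✓ (rhs at j=9)
Positions where it holds: {0, 2, 3, 7, 9} → 5.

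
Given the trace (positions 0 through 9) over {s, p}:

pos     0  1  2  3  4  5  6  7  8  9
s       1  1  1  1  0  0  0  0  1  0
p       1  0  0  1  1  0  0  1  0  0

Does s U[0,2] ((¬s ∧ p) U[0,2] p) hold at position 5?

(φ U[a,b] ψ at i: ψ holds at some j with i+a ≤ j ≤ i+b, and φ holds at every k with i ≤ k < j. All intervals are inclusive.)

No

Need some j in [5,7] with ((¬s ∧ p) U[0,2] p), and s at every k in [5,j-1].
  j=5: ((¬s ∧ p) U[0,2] p) — fails.
  j=6: ((¬s ∧ p) U[0,2] p) — fails.
  j=7: ((¬s ∧ p) U[0,2] p) holds, but s fails at k=5 → not this j.
No j in the window works → until fails.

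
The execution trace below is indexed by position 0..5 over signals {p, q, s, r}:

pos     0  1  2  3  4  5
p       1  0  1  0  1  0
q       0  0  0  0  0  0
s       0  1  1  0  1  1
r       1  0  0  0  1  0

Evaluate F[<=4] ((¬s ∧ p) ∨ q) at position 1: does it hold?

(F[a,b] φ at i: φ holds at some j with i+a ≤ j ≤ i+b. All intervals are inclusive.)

Check ((¬s ∧ p) ∨ q) at each j in [1,5]:
  j=1: false
  j=2: false
  j=3: false
  j=4: false
  j=5: false
No position in the window satisfies it → formula fails.

Does not hold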